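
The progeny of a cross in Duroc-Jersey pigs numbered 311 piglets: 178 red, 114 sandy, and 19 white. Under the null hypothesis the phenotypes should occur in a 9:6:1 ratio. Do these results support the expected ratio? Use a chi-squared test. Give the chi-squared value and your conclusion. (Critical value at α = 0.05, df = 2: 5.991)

0.123; consistent

Expected counts for N = 311 under a 9:6:1 ratio (total parts = 16):
  red: 311 × 9/16 = 174.9375
  sandy: 311 × 6/16 = 116.625
  white: 311 × 1/16 = 19.4375
χ² = Σ (O − E)² / E
  red: (178 − 174.9375)² / 174.9375 = 0.0536
  sandy: (114 − 116.625)² / 116.625 = 0.0591
  white: (19 − 19.4375)² / 19.4375 = 0.0098
χ² = 0.0536 + 0.0591 + 0.0098 = 0.1225 ≈ 0.123
Degrees of freedom = 3 − 1 = 2; critical value at α = 0.05 is 5.991.
Since 0.123 < 5.991, we fail to reject the null hypothesis — the data are consistent with the 9:6:1 ratio.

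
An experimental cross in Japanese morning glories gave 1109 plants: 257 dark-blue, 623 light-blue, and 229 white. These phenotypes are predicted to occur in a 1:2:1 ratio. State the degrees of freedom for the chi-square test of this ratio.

A goodness-of-fit test with 3 phenotype classes has df = 3 − 1 = 2.

2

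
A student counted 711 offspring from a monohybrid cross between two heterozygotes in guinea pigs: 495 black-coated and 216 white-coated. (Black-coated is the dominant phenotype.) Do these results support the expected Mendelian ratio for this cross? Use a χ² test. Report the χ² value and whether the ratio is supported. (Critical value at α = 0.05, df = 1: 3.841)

For a monohybrid cross between heterozygotes with complete dominance, the expected phenotypic ratio is 3:1.
Under the 3:1 hypothesis (Σ ratio = 4, N = 711):
  black-coated: 711 × 3/4 = 533.25
  white-coated: 711 × 1/4 = 177.75
χ² = Σ (O − E)² / E
  black-coated: (495 − 533.25)² / 533.25 = 2.7437
  white-coated: (216 − 177.75)² / 177.75 = 8.2310
χ² = 2.7437 + 8.2310 = 10.9747 ≈ 10.975
Degrees of freedom = 2 − 1 = 1; critical value at α = 0.05 is 3.841.
Since 10.975 > 3.841, we reject the null hypothesis — the data do not fit the 3:1 ratio.

10.975; not consistent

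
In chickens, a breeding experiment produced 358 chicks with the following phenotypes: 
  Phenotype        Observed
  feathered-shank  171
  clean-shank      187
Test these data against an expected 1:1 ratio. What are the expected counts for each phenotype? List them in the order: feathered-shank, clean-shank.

179, 179

The 1:1 ratio has 2 parts, so with N = 358 the expected counts are:
  feathered-shank: 358 × 1/2 = 179
  clean-shank: 358 × 1/2 = 179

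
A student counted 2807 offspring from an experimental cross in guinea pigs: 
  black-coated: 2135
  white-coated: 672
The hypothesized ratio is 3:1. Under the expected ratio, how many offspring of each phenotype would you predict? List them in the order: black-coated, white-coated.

2105.25, 701.75

Under the 3:1 hypothesis (Σ ratio = 4, N = 2807):
  black-coated: 2807 × 3/4 = 2105.25
  white-coated: 2807 × 1/4 = 701.75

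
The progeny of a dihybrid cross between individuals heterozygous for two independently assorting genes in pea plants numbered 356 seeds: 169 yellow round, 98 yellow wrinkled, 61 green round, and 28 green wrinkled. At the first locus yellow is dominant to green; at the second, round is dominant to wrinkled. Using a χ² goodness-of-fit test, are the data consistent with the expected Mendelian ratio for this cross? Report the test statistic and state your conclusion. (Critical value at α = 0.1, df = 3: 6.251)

21.488; not consistent

A dihybrid F₂ with independent assortment and complete dominance at both loci gives a 9:3:3:1 phenotypic ratio.
Expected counts for N = 356 under a 9:3:3:1 ratio (total parts = 16):
  yellow round: 356 × 9/16 = 200.25
  yellow wrinkled: 356 × 3/16 = 66.75
  green round: 356 × 3/16 = 66.75
  green wrinkled: 356 × 1/16 = 22.25
χ² = Σ (O − E)² / E
  yellow round: (169 − 200.25)² / 200.25 = 4.8767
  yellow wrinkled: (98 − 66.75)² / 66.75 = 14.6301
  green round: (61 − 66.75)² / 66.75 = 0.4953
  green wrinkled: (28 − 22.25)² / 22.25 = 1.4860
χ² = 4.8767 + 14.6301 + 0.4953 + 1.4860 = 21.4881 ≈ 21.488
Degrees of freedom = 4 − 1 = 3; critical value at α = 0.1 is 6.251.
Since 21.488 > 6.251, we reject the null hypothesis — the data do not fit the 9:3:3:1 ratio.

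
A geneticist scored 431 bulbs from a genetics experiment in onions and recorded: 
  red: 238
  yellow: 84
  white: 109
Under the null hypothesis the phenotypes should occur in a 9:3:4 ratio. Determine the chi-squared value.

Under the 9:3:4 hypothesis (Σ ratio = 16, N = 431):
  red: 431 × 9/16 = 242.4375
  yellow: 431 × 3/16 = 80.8125
  white: 431 × 4/16 = 107.75
χ² = Σ (O − E)² / E
  red: (238 − 242.4375)² / 242.4375 = 0.0812
  yellow: (84 − 80.8125)² / 80.8125 = 0.1257
  white: (109 − 107.75)² / 107.75 = 0.0145
χ² = 0.0812 + 0.1257 + 0.0145 = 0.2214 ≈ 0.221

0.221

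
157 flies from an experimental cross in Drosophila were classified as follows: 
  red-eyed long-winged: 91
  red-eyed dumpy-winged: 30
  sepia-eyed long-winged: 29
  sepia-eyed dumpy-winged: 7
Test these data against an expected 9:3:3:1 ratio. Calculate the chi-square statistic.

Total ratio parts = 16. Expected numbers out of 157:
  red-eyed long-winged: 157 × 9/16 = 88.3125
  red-eyed dumpy-winged: 157 × 3/16 = 29.4375
  sepia-eyed long-winged: 157 × 3/16 = 29.4375
  sepia-eyed dumpy-winged: 157 × 1/16 = 9.8125
χ² = Σ (O − E)² / E
  red-eyed long-winged: (91 − 88.3125)² / 88.3125 = 0.0818
  red-eyed dumpy-winged: (30 − 29.4375)² / 29.4375 = 0.0107
  sepia-eyed long-winged: (29 − 29.4375)² / 29.4375 = 0.0065
  sepia-eyed dumpy-winged: (7 − 9.8125)² / 9.8125 = 0.8061
χ² = 0.0818 + 0.0107 + 0.0065 + 0.8061 = 0.9051 ≈ 0.905

0.905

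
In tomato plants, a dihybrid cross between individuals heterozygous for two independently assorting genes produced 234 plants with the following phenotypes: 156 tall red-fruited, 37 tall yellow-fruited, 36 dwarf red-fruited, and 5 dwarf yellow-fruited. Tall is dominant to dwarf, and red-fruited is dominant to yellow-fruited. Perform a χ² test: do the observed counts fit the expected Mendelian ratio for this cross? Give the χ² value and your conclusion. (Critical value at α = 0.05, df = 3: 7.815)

13.339; not consistent

A dihybrid F₂ with independent assortment and complete dominance at both loci gives a 9:3:3:1 phenotypic ratio.
Total ratio parts = 16. Expected numbers out of 234:
  tall red-fruited: 234 × 9/16 = 131.625
  tall yellow-fruited: 234 × 3/16 = 43.875
  dwarf red-fruited: 234 × 3/16 = 43.875
  dwarf yellow-fruited: 234 × 1/16 = 14.625
χ² = Σ (O − E)² / E
  tall red-fruited: (156 − 131.625)² / 131.625 = 4.5139
  tall yellow-fruited: (37 − 43.875)² / 43.875 = 1.0773
  dwarf red-fruited: (36 − 43.875)² / 43.875 = 1.4135
  dwarf yellow-fruited: (5 − 14.625)² / 14.625 = 6.3344
χ² = 4.5139 + 1.0773 + 1.4135 + 6.3344 = 13.3391 ≈ 13.339
Degrees of freedom = 4 − 1 = 3; critical value at α = 0.05 is 7.815.
Since 13.339 > 7.815, we reject the null hypothesis — the data do not fit the 9:3:3:1 ratio.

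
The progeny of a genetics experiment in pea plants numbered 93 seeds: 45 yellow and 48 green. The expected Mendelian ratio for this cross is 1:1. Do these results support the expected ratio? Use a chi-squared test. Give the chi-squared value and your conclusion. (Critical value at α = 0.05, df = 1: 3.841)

0.097; consistent

The 1:1 ratio has 2 parts, so with N = 93 the expected counts are:
  yellow: 93 × 1/2 = 46.5
  green: 93 × 1/2 = 46.5
χ² = Σ (O − E)² / E
  yellow: (45 − 46.5)² / 46.5 = 0.0484
  green: (48 − 46.5)² / 46.5 = 0.0484
χ² = 0.0484 + 0.0484 = 0.0968 ≈ 0.097
Degrees of freedom = 2 − 1 = 1; critical value at α = 0.05 is 3.841.
Since 0.097 < 3.841, we fail to reject the null hypothesis — the data are consistent with the 1:1 ratio.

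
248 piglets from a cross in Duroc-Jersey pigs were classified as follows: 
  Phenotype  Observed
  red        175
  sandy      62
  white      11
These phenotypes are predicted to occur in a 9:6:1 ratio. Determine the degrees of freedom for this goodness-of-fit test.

A goodness-of-fit test with 3 phenotype classes has df = 3 − 1 = 2.

2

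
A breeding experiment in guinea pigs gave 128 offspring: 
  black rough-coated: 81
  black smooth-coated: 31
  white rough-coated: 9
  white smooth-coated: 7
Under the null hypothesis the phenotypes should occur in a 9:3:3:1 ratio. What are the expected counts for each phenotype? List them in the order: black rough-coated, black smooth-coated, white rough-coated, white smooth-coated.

72, 24, 24, 8

Total ratio parts = 16. Expected numbers out of 128:
  black rough-coated: 128 × 9/16 = 72
  black smooth-coated: 128 × 3/16 = 24
  white rough-coated: 128 × 3/16 = 24
  white smooth-coated: 128 × 1/16 = 8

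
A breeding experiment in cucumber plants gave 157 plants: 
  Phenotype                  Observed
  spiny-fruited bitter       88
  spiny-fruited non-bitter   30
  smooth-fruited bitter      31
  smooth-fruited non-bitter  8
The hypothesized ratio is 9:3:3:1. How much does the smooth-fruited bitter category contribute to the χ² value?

0.083

The 9:3:3:1 ratio has 16 parts, so with N = 157 the expected counts are:
  spiny-fruited bitter: 157 × 9/16 = 88.3125
  spiny-fruited non-bitter: 157 × 3/16 = 29.4375
  smooth-fruited bitter: 157 × 3/16 = 29.4375
  smooth-fruited non-bitter: 157 × 1/16 = 9.8125
Contribution of smooth-fruited bitter: (31 − 29.4375)² / 29.4375 = 0.0829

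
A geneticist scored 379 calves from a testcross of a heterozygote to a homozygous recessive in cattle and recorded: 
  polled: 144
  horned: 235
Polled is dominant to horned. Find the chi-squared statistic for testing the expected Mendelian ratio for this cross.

21.850

A testcross of a heterozygote (Aa × aa) gives a 1:1 phenotypic ratio.
The 1:1 ratio has 2 parts, so with N = 379 the expected counts are:
  polled: 379 × 1/2 = 189.5
  horned: 379 × 1/2 = 189.5
χ² = Σ (O − E)² / E
  polled: (144 − 189.5)² / 189.5 = 10.9248
  horned: (235 − 189.5)² / 189.5 = 10.9248
χ² = 10.9248 + 10.9248 = 21.8496 ≈ 21.850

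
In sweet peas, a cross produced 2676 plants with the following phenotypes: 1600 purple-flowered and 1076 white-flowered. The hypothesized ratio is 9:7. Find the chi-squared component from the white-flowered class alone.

7.668

Under the 9:7 hypothesis (Σ ratio = 16, N = 2676):
  purple-flowered: 2676 × 9/16 = 1505.25
  white-flowered: 2676 × 7/16 = 1170.75
Contribution of white-flowered: (1076 − 1170.75)² / 1170.75 = 7.6682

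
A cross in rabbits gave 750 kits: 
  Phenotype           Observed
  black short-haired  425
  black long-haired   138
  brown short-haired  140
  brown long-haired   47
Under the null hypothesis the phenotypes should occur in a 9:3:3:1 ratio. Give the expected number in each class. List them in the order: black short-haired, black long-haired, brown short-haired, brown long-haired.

Expected counts for N = 750 under a 9:3:3:1 ratio (total parts = 16):
  black short-haired: 750 × 9/16 = 421.875
  black long-haired: 750 × 3/16 = 140.625
  brown short-haired: 750 × 3/16 = 140.625
  brown long-haired: 750 × 1/16 = 46.875

421.875, 140.625, 140.625, 46.875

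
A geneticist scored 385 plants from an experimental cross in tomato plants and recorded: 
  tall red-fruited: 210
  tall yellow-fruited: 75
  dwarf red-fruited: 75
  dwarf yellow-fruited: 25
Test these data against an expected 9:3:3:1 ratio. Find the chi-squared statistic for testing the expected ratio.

Total ratio parts = 16. Expected numbers out of 385:
  tall red-fruited: 385 × 9/16 = 216.5625
  tall yellow-fruited: 385 × 3/16 = 72.1875
  dwarf red-fruited: 385 × 3/16 = 72.1875
  dwarf yellow-fruited: 385 × 1/16 = 24.0625
χ² = Σ (O − E)² / E
  tall red-fruited: (210 − 216.5625)² / 216.5625 = 0.1989
  tall yellow-fruited: (75 − 72.1875)² / 72.1875 = 0.1096
  dwarf red-fruited: (75 − 72.1875)² / 72.1875 = 0.1096
  dwarf yellow-fruited: (25 − 24.0625)² / 24.0625 = 0.0365
χ² = 0.1989 + 0.1096 + 0.1096 + 0.0365 = 0.4546 ≈ 0.455

0.455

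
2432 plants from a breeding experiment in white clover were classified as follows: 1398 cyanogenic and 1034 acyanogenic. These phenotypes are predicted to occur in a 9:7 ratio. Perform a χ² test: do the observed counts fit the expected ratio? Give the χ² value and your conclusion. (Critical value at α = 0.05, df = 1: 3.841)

Under the 9:7 hypothesis (Σ ratio = 16, N = 2432):
  cyanogenic: 2432 × 9/16 = 1368
  acyanogenic: 2432 × 7/16 = 1064
χ² = Σ (O − E)² / E
  cyanogenic: (1398 − 1368)² / 1368 = 0.6579
  acyanogenic: (1034 − 1064)² / 1064 = 0.8459
χ² = 0.6579 + 0.8459 = 1.5038 ≈ 1.504
Degrees of freedom = 2 − 1 = 1; critical value at α = 0.05 is 3.841.
Since 1.504 < 3.841, we fail to reject the null hypothesis — the data are consistent with the 9:7 ratio.

1.504; consistent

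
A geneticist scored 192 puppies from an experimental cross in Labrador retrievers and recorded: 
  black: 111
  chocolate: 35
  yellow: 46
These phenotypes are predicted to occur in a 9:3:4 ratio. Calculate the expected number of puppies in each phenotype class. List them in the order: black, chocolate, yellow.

108, 36, 48

Total ratio parts = 16. Expected numbers out of 192:
  black: 192 × 9/16 = 108
  chocolate: 192 × 3/16 = 36
  yellow: 192 × 4/16 = 48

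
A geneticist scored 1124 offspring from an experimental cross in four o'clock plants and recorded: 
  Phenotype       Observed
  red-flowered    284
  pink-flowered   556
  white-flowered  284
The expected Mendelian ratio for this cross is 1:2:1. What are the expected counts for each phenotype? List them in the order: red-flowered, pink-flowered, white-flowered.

Expected counts for N = 1124 under a 1:2:1 ratio (total parts = 4):
  red-flowered: 1124 × 1/4 = 281
  pink-flowered: 1124 × 2/4 = 562
  white-flowered: 1124 × 1/4 = 281

281, 562, 281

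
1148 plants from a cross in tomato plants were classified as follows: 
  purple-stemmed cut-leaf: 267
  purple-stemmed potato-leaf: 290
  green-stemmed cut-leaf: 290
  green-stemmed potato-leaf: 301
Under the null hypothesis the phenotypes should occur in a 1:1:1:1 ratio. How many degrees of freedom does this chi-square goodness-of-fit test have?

A goodness-of-fit test with 4 phenotype classes has df = 4 − 1 = 3.

3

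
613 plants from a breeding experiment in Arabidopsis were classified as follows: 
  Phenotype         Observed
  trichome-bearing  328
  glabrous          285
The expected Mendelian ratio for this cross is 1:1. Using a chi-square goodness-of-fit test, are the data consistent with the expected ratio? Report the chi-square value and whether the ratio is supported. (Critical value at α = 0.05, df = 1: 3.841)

Total ratio parts = 2. Expected numbers out of 613:
  trichome-bearing: 613 × 1/2 = 306.5
  glabrous: 613 × 1/2 = 306.5
χ² = Σ (O − E)² / E
  trichome-bearing: (328 − 306.5)² / 306.5 = 1.5082
  glabrous: (285 − 306.5)² / 306.5 = 1.5082
χ² = 1.5082 + 1.5082 = 3.0164 ≈ 3.016
Degrees of freedom = 2 − 1 = 1; critical value at α = 0.05 is 3.841.
Since 3.016 < 3.841, we fail to reject the null hypothesis — the data are consistent with the 1:1 ratio.

3.016; consistent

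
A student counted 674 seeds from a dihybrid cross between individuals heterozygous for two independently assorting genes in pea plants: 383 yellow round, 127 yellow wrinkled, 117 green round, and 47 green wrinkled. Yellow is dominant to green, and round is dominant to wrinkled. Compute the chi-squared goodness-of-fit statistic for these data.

A dihybrid F₂ with independent assortment and complete dominance at both loci gives a 9:3:3:1 phenotypic ratio.
Under the 9:3:3:1 hypothesis (Σ ratio = 16, N = 674):
  yellow round: 674 × 9/16 = 379.125
  yellow wrinkled: 674 × 3/16 = 126.375
  green round: 674 × 3/16 = 126.375
  green wrinkled: 674 × 1/16 = 42.125
χ² = Σ (O − E)² / E
  yellow round: (383 − 379.125)² / 379.125 = 0.0396
  yellow wrinkled: (127 − 126.375)² / 126.375 = 0.0031
  green round: (117 − 126.375)² / 126.375 = 0.6955
  green wrinkled: (47 − 42.125)² / 42.125 = 0.5642
χ² = 0.0396 + 0.0031 + 0.6955 + 0.5642 = 1.3024 ≈ 1.302

1.302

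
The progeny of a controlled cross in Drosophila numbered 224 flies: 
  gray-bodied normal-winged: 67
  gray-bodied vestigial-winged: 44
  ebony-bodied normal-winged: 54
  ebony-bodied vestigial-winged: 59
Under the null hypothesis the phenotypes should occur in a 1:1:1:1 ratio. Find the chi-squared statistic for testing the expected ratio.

4.964

The 1:1:1:1 ratio has 4 parts, so with N = 224 the expected counts are:
  gray-bodied normal-winged: 224 × 1/4 = 56
  gray-bodied vestigial-winged: 224 × 1/4 = 56
  ebony-bodied normal-winged: 224 × 1/4 = 56
  ebony-bodied vestigial-winged: 224 × 1/4 = 56
χ² = Σ (O − E)² / E
  gray-bodied normal-winged: (67 − 56)² / 56 = 2.1607
  gray-bodied vestigial-winged: (44 − 56)² / 56 = 2.5714
  ebony-bodied normal-winged: (54 − 56)² / 56 = 0.0714
  ebony-bodied vestigial-winged: (59 − 56)² / 56 = 0.1607
χ² = 2.1607 + 2.5714 + 0.0714 + 0.1607 = 4.9642 ≈ 4.964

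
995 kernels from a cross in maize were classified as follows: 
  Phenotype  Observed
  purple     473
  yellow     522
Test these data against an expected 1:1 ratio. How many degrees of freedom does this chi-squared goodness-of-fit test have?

A goodness-of-fit test with 2 phenotype classes has df = 2 − 1 = 1.

1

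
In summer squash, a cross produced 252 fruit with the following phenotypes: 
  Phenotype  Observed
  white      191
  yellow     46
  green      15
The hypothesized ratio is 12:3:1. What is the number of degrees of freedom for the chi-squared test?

2

A goodness-of-fit test with 3 phenotype classes has df = 3 − 1 = 2.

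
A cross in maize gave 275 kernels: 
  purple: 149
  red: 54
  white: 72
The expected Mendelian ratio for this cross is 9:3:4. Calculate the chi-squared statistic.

0.478

Under the 9:3:4 hypothesis (Σ ratio = 16, N = 275):
  purple: 275 × 9/16 = 154.6875
  red: 275 × 3/16 = 51.5625
  white: 275 × 4/16 = 68.75
χ² = Σ (O − E)² / E
  purple: (149 − 154.6875)² / 154.6875 = 0.2091
  red: (54 − 51.5625)² / 51.5625 = 0.1152
  white: (72 − 68.75)² / 68.75 = 0.1536
χ² = 0.2091 + 0.1152 + 0.1536 = 0.4779 ≈ 0.478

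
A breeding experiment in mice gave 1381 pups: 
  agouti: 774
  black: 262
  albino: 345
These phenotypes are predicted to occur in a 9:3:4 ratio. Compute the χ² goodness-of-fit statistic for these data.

Under the 9:3:4 hypothesis (Σ ratio = 16, N = 1381):
  agouti: 1381 × 9/16 = 776.8125
  black: 1381 × 3/16 = 258.9375
  albino: 1381 × 4/16 = 345.25
χ² = Σ (O − E)² / E
  agouti: (774 − 776.8125)² / 776.8125 = 0.0102
  black: (262 − 258.9375)² / 258.9375 = 0.0362
  albino: (345 − 345.25)² / 345.25 = 0.0002
χ² = 0.0102 + 0.0362 + 0.0002 = 0.0466 ≈ 0.047

0.047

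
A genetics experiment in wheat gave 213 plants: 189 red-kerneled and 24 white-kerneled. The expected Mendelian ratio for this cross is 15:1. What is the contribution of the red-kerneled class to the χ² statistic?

Under the 15:1 hypothesis (Σ ratio = 16, N = 213):
  red-kerneled: 213 × 15/16 = 199.6875
  white-kerneled: 213 × 1/16 = 13.3125
Contribution of red-kerneled: (189 − 199.6875)² / 199.6875 = 0.5720

0.572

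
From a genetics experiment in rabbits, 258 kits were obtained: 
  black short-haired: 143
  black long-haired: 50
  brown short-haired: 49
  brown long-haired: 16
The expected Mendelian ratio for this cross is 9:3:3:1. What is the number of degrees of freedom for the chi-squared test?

A goodness-of-fit test with 4 phenotype classes has df = 4 − 1 = 3.

3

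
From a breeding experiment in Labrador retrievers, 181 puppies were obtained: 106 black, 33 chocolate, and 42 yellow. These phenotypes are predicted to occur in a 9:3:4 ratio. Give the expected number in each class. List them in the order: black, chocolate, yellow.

Under the 9:3:4 hypothesis (Σ ratio = 16, N = 181):
  black: 181 × 9/16 = 101.8125
  chocolate: 181 × 3/16 = 33.9375
  yellow: 181 × 4/16 = 45.25

101.8125, 33.9375, 45.25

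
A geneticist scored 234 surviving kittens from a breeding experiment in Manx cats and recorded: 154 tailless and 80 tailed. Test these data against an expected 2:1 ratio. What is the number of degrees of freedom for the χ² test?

A goodness-of-fit test with 2 phenotype classes has df = 2 − 1 = 1.

1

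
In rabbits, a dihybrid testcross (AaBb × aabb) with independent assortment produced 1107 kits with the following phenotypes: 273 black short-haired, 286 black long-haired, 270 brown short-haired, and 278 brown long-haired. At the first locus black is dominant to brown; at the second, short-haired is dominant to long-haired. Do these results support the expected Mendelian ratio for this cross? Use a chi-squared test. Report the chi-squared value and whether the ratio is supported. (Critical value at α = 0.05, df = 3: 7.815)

A dihybrid testcross with independent assortment gives a 1:1:1:1 ratio.
Total ratio parts = 4. Expected numbers out of 1107:
  black short-haired: 1107 × 1/4 = 276.75
  black long-haired: 1107 × 1/4 = 276.75
  brown short-haired: 1107 × 1/4 = 276.75
  brown long-haired: 1107 × 1/4 = 276.75
χ² = Σ (O − E)² / E
  black short-haired: (273 − 276.75)² / 276.75 = 0.0508
  black long-haired: (286 − 276.75)² / 276.75 = 0.3092
  brown short-haired: (270 − 276.75)² / 276.75 = 0.1646
  brown long-haired: (278 − 276.75)² / 276.75 = 0.0056
χ² = 0.0508 + 0.3092 + 0.1646 + 0.0056 = 0.5302 ≈ 0.530
Degrees of freedom = 4 − 1 = 3; critical value at α = 0.05 is 7.815.
Since 0.530 < 7.815, we fail to reject the null hypothesis — the data are consistent with the 1:1:1:1 ratio.

0.530; consistent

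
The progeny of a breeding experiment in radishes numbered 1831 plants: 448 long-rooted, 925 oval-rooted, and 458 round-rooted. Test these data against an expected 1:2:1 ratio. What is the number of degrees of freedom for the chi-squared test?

A goodness-of-fit test with 3 phenotype classes has df = 3 − 1 = 2.

2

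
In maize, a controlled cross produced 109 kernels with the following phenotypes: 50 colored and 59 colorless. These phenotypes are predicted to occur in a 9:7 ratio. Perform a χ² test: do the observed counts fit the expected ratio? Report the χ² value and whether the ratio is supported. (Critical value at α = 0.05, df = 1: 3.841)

4.771; not consistent

Expected counts for N = 109 under a 9:7 ratio (total parts = 16):
  colored: 109 × 9/16 = 61.3125
  colorless: 109 × 7/16 = 47.6875
χ² = Σ (O − E)² / E
  colored: (50 − 61.3125)² / 61.3125 = 2.0872
  colorless: (59 − 47.6875)² / 47.6875 = 2.6836
χ² = 2.0872 + 2.6836 = 4.7708 ≈ 4.771
Degrees of freedom = 2 − 1 = 1; critical value at α = 0.05 is 3.841.
Since 4.771 > 3.841, we reject the null hypothesis — the data do not fit the 9:7 ratio.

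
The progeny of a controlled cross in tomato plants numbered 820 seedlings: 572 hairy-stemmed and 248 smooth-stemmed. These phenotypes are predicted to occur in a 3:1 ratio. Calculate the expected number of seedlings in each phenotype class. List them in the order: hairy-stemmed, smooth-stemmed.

Total ratio parts = 4. Expected numbers out of 820:
  hairy-stemmed: 820 × 3/4 = 615
  smooth-stemmed: 820 × 1/4 = 205

615, 205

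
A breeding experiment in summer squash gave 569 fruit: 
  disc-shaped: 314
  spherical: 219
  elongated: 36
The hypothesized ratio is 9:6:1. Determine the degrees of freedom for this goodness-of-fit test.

2

A goodness-of-fit test with 3 phenotype classes has df = 3 − 1 = 2.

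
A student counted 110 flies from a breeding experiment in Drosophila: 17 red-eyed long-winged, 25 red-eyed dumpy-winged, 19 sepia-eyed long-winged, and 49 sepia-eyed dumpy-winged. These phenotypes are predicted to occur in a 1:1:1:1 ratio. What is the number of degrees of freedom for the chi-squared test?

A goodness-of-fit test with 4 phenotype classes has df = 4 − 1 = 3.

3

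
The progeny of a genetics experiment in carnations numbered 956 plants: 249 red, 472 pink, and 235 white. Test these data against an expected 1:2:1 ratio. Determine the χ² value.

0.561

Under the 1:2:1 hypothesis (Σ ratio = 4, N = 956):
  red: 956 × 1/4 = 239
  pink: 956 × 2/4 = 478
  white: 956 × 1/4 = 239
χ² = Σ (O − E)² / E
  red: (249 − 239)² / 239 = 0.4184
  pink: (472 − 478)² / 478 = 0.0753
  white: (235 − 239)² / 239 = 0.0669
χ² = 0.4184 + 0.0753 + 0.0669 = 0.5606 ≈ 0.561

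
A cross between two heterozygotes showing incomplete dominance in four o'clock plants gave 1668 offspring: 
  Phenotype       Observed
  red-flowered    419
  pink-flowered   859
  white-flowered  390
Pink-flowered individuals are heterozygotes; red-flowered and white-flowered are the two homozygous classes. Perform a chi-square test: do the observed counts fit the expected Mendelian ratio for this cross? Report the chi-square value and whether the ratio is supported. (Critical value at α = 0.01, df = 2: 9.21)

2.507; consistent

With incomplete dominance, a heterozygote × heterozygote cross gives a 1:2:1 phenotypic ratio.
Expected counts for N = 1668 under a 1:2:1 ratio (total parts = 4):
  red-flowered: 1668 × 1/4 = 417
  pink-flowered: 1668 × 2/4 = 834
  white-flowered: 1668 × 1/4 = 417
χ² = Σ (O − E)² / E
  red-flowered: (419 − 417)² / 417 = 0.0096
  pink-flowered: (859 − 834)² / 834 = 0.7494
  white-flowered: (390 − 417)² / 417 = 1.7482
χ² = 0.0096 + 0.7494 + 1.7482 = 2.5072 ≈ 2.507
Degrees of freedom = 3 − 1 = 2; critical value at α = 0.01 is 9.21.
Since 2.507 < 9.21, we fail to reject the null hypothesis — the data are consistent with the 1:2:1 ratio.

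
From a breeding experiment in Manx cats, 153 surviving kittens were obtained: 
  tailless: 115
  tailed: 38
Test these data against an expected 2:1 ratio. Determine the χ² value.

The 2:1 ratio has 3 parts, so with N = 153 the expected counts are:
  tailless: 153 × 2/3 = 102
  tailed: 153 × 1/3 = 51
χ² = Σ (O − E)² / E
  tailless: (115 − 102)² / 102 = 1.6569
  tailed: (38 − 51)² / 51 = 3.3137
χ² = 1.6569 + 3.3137 = 4.9706 ≈ 4.971

4.971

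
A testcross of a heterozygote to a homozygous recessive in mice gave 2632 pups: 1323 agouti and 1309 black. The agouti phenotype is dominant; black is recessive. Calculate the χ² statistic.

A testcross of a heterozygote (Aa × aa) gives a 1:1 phenotypic ratio.
Total ratio parts = 2. Expected numbers out of 2632:
  agouti: 2632 × 1/2 = 1316
  black: 2632 × 1/2 = 1316
χ² = Σ (O − E)² / E
  agouti: (1323 − 1316)² / 1316 = 0.0372
  black: (1309 − 1316)² / 1316 = 0.0372
χ² = 0.0372 + 0.0372 = 0.0744 ≈ 0.074

0.074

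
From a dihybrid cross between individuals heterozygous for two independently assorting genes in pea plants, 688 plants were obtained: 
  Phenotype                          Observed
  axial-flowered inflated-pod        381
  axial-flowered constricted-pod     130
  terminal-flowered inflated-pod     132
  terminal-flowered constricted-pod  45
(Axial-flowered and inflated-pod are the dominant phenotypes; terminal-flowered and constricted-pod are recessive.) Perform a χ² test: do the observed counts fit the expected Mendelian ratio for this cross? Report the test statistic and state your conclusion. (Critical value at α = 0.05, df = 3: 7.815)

0.264; consistent

A dihybrid F₂ with independent assortment and complete dominance at both loci gives a 9:3:3:1 phenotypic ratio.
The 9:3:3:1 ratio has 16 parts, so with N = 688 the expected counts are:
  axial-flowered inflated-pod: 688 × 9/16 = 387
  axial-flowered constricted-pod: 688 × 3/16 = 129
  terminal-flowered inflated-pod: 688 × 3/16 = 129
  terminal-flowered constricted-pod: 688 × 1/16 = 43
χ² = Σ (O − E)² / E
  axial-flowered inflated-pod: (381 − 387)² / 387 = 0.0930
  axial-flowered constricted-pod: (130 − 129)² / 129 = 0.0078
  terminal-flowered inflated-pod: (132 − 129)² / 129 = 0.0698
  terminal-flowered constricted-pod: (45 − 43)² / 43 = 0.0930
χ² = 0.0930 + 0.0078 + 0.0698 + 0.0930 = 0.2636 ≈ 0.264
Degrees of freedom = 4 − 1 = 3; critical value at α = 0.05 is 7.815.
Since 0.264 < 7.815, we fail to reject the null hypothesis — the data are consistent with the 9:3:3:1 ratio.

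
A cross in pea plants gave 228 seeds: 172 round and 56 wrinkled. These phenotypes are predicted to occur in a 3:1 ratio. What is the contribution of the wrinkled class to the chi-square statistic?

The 3:1 ratio has 4 parts, so with N = 228 the expected counts are:
  round: 228 × 3/4 = 171
  wrinkled: 228 × 1/4 = 57
Contribution of wrinkled: (56 − 57)² / 57 = 0.0175

0.018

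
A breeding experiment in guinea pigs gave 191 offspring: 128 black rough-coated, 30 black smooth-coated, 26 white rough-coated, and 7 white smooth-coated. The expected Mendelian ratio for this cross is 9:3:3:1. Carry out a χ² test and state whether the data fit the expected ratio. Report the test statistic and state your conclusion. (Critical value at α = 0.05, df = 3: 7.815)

Total ratio parts = 16. Expected numbers out of 191:
  black rough-coated: 191 × 9/16 = 107.4375
  black smooth-coated: 191 × 3/16 = 35.8125
  white rough-coated: 191 × 3/16 = 35.8125
  white smooth-coated: 191 × 1/16 = 11.9375
χ² = Σ (O − E)² / E
  black rough-coated: (128 − 107.4375)² / 107.4375 = 3.9355
  black smooth-coated: (30 − 35.8125)² / 35.8125 = 0.9434
  white rough-coated: (26 − 35.8125)² / 35.8125 = 2.6886
  white smooth-coated: (7 − 11.9375)² / 11.9375 = 2.0422
χ² = 3.9355 + 0.9434 + 2.6886 + 2.0422 = 9.6097 ≈ 9.610
Degrees of freedom = 4 − 1 = 3; critical value at α = 0.05 is 7.815.
Since 9.610 > 7.815, we reject the null hypothesis — the data do not fit the 9:3:3:1 ratio.

9.610; not consistent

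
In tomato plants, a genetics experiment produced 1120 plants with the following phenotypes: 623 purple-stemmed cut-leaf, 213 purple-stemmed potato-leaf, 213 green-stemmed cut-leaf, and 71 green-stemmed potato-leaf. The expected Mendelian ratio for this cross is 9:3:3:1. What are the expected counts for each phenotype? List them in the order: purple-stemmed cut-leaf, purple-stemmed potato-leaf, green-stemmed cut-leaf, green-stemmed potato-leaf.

Expected counts for N = 1120 under a 9:3:3:1 ratio (total parts = 16):
  purple-stemmed cut-leaf: 1120 × 9/16 = 630
  purple-stemmed potato-leaf: 1120 × 3/16 = 210
  green-stemmed cut-leaf: 1120 × 3/16 = 210
  green-stemmed potato-leaf: 1120 × 1/16 = 70

630, 210, 210, 70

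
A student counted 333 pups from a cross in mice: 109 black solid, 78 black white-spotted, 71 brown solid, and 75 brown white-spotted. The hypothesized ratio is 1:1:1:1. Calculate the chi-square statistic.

Total ratio parts = 4. Expected numbers out of 333:
  black solid: 333 × 1/4 = 83.25
  black white-spotted: 333 × 1/4 = 83.25
  brown solid: 333 × 1/4 = 83.25
  brown white-spotted: 333 × 1/4 = 83.25
χ² = Σ (O − E)² / E
  black solid: (109 − 83.25)² / 83.25 = 7.9647
  black white-spotted: (78 − 83.25)² / 83.25 = 0.3311
  brown solid: (71 − 83.25)² / 83.25 = 1.8026
  brown white-spotted: (75 − 83.25)² / 83.25 = 0.8176
χ² = 7.9647 + 0.3311 + 1.8026 + 0.8176 = 10.916

10.916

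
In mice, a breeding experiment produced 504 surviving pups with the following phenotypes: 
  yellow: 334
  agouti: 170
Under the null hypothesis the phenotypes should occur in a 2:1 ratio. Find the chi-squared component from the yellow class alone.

0.012

Expected counts for N = 504 under a 2:1 ratio (total parts = 3):
  yellow: 504 × 2/3 = 336
  agouti: 504 × 1/3 = 168
Contribution of yellow: (334 − 336)² / 336 = 0.0119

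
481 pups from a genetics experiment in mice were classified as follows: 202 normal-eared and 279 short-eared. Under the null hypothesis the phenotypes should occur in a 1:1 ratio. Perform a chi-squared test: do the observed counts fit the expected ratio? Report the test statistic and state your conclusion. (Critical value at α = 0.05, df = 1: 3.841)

Total ratio parts = 2. Expected numbers out of 481:
  normal-eared: 481 × 1/2 = 240.5
  short-eared: 481 × 1/2 = 240.5
χ² = Σ (O − E)² / E
  normal-eared: (202 − 240.5)² / 240.5 = 6.1632
  short-eared: (279 − 240.5)² / 240.5 = 6.1632
χ² = 6.1632 + 6.1632 = 12.3264 ≈ 12.326
Degrees of freedom = 2 − 1 = 1; critical value at α = 0.05 is 3.841.
Since 12.326 > 3.841, we reject the null hypothesis — the data do not fit the 1:1 ratio.

12.326; not consistent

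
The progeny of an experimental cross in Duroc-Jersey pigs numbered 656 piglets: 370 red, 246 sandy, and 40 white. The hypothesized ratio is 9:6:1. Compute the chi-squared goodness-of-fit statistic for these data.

0.027

Under the 9:6:1 hypothesis (Σ ratio = 16, N = 656):
  red: 656 × 9/16 = 369
  sandy: 656 × 6/16 = 246
  white: 656 × 1/16 = 41
χ² = Σ (O − E)² / E
  red: (370 − 369)² / 369 = 0.0027
  sandy: (246 − 246)² / 246 = 0.0000
  white: (40 − 41)² / 41 = 0.0244
χ² = 0.0027 + 0.0000 + 0.0244 = 0.0271 ≈ 0.027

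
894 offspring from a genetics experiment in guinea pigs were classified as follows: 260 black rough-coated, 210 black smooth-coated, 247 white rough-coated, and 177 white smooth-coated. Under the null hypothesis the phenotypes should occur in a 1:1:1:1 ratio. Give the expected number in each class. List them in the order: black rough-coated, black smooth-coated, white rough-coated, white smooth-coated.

223.5, 223.5, 223.5, 223.5

Under the 1:1:1:1 hypothesis (Σ ratio = 4, N = 894):
  black rough-coated: 894 × 1/4 = 223.5
  black smooth-coated: 894 × 1/4 = 223.5
  white rough-coated: 894 × 1/4 = 223.5
  white smooth-coated: 894 × 1/4 = 223.5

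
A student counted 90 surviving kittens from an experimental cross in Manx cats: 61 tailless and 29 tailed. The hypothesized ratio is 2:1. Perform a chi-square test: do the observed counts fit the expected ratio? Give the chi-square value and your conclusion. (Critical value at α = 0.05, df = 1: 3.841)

0.050; consistent

Expected counts for N = 90 under a 2:1 ratio (total parts = 3):
  tailless: 90 × 2/3 = 60
  tailed: 90 × 1/3 = 30
χ² = Σ (O − E)² / E
  tailless: (61 − 60)² / 60 = 0.0167
  tailed: (29 − 30)² / 30 = 0.0333
χ² = 0.0167 + 0.0333 = 0.050
Degrees of freedom = 2 − 1 = 1; critical value at α = 0.05 is 3.841.
Since 0.050 < 3.841, we fail to reject the null hypothesis — the data are consistent with the 2:1 ratio.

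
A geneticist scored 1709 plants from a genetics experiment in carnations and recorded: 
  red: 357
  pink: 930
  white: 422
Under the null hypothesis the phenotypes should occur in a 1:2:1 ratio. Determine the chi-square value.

18.286

Total ratio parts = 4. Expected numbers out of 1709:
  red: 1709 × 1/4 = 427.25
  pink: 1709 × 2/4 = 854.5
  white: 1709 × 1/4 = 427.25
χ² = Σ (O − E)² / E
  red: (357 − 427.25)² / 427.25 = 11.5508
  pink: (930 − 854.5)² / 854.5 = 6.6709
  white: (422 − 427.25)² / 427.25 = 0.0645
χ² = 11.5508 + 6.6709 + 0.0645 = 18.2862 ≈ 18.286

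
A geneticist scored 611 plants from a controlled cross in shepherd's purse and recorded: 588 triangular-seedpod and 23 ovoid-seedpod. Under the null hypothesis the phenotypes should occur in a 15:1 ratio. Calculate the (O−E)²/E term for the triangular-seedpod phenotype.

Expected counts for N = 611 under a 15:1 ratio (total parts = 16):
  triangular-seedpod: 611 × 15/16 = 572.8125
  ovoid-seedpod: 611 × 1/16 = 38.1875
Contribution of triangular-seedpod: (588 − 572.8125)² / 572.8125 = 0.4027

0.403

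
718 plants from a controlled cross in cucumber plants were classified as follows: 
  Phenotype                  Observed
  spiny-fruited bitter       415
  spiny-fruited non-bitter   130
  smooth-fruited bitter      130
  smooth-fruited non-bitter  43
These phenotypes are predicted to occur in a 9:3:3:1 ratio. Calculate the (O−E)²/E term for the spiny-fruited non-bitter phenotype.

Under the 9:3:3:1 hypothesis (Σ ratio = 16, N = 718):
  spiny-fruited bitter: 718 × 9/16 = 403.875
  spiny-fruited non-bitter: 718 × 3/16 = 134.625
  smooth-fruited bitter: 718 × 3/16 = 134.625
  smooth-fruited non-bitter: 718 × 1/16 = 44.875
Contribution of spiny-fruited non-bitter: (130 − 134.625)² / 134.625 = 0.1589

0.159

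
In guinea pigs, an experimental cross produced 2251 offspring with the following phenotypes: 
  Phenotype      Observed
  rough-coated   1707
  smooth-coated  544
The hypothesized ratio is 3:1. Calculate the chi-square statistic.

Expected counts for N = 2251 under a 3:1 ratio (total parts = 4):
  rough-coated: 2251 × 3/4 = 1688.25
  smooth-coated: 2251 × 1/4 = 562.75
χ² = Σ (O − E)² / E
  rough-coated: (1707 − 1688.25)² / 1688.25 = 0.2082
  smooth-coated: (544 − 562.75)² / 562.75 = 0.6247
χ² = 0.2082 + 0.6247 = 0.8329 ≈ 0.833

0.833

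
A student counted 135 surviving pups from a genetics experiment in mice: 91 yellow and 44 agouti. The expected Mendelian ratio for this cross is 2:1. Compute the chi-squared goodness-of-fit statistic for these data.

0.033

Under the 2:1 hypothesis (Σ ratio = 3, N = 135):
  yellow: 135 × 2/3 = 90
  agouti: 135 × 1/3 = 45
χ² = Σ (O − E)² / E
  yellow: (91 − 90)² / 90 = 0.0111
  agouti: (44 − 45)² / 45 = 0.0222
χ² = 0.0111 + 0.0222 = 0.0333 ≈ 0.033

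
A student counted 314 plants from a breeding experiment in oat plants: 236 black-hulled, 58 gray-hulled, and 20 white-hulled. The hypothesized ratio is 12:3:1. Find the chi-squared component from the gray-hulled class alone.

0.013

Total ratio parts = 16. Expected numbers out of 314:
  black-hulled: 314 × 12/16 = 235.5
  gray-hulled: 314 × 3/16 = 58.875
  white-hulled: 314 × 1/16 = 19.625
Contribution of gray-hulled: (58 − 58.875)² / 58.875 = 0.0130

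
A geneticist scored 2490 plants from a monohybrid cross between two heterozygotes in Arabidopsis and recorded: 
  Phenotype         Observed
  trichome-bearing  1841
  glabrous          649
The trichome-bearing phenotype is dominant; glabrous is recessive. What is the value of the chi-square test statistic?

1.504

For a monohybrid cross between heterozygotes with complete dominance, the expected phenotypic ratio is 3:1.
Expected counts for N = 2490 under a 3:1 ratio (total parts = 4):
  trichome-bearing: 2490 × 3/4 = 1867.5
  glabrous: 2490 × 1/4 = 622.5
χ² = Σ (O − E)² / E
  trichome-bearing: (1841 − 1867.5)² / 1867.5 = 0.3760
  glabrous: (649 − 622.5)² / 622.5 = 1.1281
χ² = 0.3760 + 1.1281 = 1.5041 ≈ 1.504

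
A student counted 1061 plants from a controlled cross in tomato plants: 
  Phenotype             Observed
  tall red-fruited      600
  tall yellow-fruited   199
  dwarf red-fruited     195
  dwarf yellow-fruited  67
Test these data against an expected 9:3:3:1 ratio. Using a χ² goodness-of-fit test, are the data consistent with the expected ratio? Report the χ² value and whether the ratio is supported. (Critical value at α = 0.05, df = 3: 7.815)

0.102; consistent

Expected counts for N = 1061 under a 9:3:3:1 ratio (total parts = 16):
  tall red-fruited: 1061 × 9/16 = 596.8125
  tall yellow-fruited: 1061 × 3/16 = 198.9375
  dwarf red-fruited: 1061 × 3/16 = 198.9375
  dwarf yellow-fruited: 1061 × 1/16 = 66.3125
χ² = Σ (O − E)² / E
  tall red-fruited: (600 − 596.8125)² / 596.8125 = 0.0170
  tall yellow-fruited: (199 − 198.9375)² / 198.9375 = 0.0000
  dwarf red-fruited: (195 − 198.9375)² / 198.9375 = 0.0779
  dwarf yellow-fruited: (67 − 66.3125)² / 66.3125 = 0.0071
χ² = 0.0170 + 0.0000 + 0.0779 + 0.0071 = 0.102
Degrees of freedom = 4 − 1 = 3; critical value at α = 0.05 is 7.815.
Since 0.102 < 7.815, we fail to reject the null hypothesis — the data are consistent with the 9:3:3:1 ratio.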